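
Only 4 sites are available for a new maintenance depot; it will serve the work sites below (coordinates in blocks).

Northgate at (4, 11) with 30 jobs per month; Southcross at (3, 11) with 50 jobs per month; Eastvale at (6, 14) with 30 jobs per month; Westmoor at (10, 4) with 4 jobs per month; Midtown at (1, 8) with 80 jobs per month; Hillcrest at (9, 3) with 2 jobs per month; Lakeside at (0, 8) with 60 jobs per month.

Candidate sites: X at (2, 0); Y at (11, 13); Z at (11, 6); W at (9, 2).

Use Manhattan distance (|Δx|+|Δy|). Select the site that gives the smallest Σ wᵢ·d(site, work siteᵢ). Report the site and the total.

Total weighted distance at each candidate:
  X (2, 0): total = 2918
  Y (11, 13): total = 3174
  Z (11, 6): total = 3162
  W (9, 2): total = 3654
Minimum is at X with total 2918 blocks.

X, total 2918 blocks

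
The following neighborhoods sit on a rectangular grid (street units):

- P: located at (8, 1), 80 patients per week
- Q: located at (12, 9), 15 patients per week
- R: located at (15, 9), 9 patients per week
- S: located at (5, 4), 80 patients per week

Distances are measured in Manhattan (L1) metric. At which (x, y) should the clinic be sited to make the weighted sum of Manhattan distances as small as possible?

(8, 4)

Manhattan distance separates: Σwᵢ(|x−xᵢ|+|y−yᵢ|) = Σwᵢ|x−xᵢ| + Σwᵢ|y−yᵢ|, so x and y are optimised independently as 1-D weighted medians.
Total weight W = 184; half = 92.
x-coordinate, sorted with cumulative weight:
  x=5 (S, w=80) cum 80
  x=8 (P, w=80) cum 160  ← median
  x=12 (Q, w=15) cum 175
  x=15 (R, w=9) cum 184
⇒ x* = 8
y-coordinate, sorted with cumulative weight:
  y=1 (P, w=80) cum 80
  y=4 (S, w=80) cum 160  ← median
  y=9 (Q, w=15) cum 175
  y=9 (R, w=9) cum 184
⇒ y* = 4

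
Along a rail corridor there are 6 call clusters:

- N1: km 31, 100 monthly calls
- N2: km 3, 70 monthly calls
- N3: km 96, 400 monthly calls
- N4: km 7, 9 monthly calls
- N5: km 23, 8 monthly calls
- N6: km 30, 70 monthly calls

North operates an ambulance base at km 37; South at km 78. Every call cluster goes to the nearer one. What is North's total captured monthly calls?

The indifferent point is the midpoint (37+78)/2 = 57.5; call clusters left of it (closer to North at 37) go to North, those right go to South.
  N2 at 3 (w=70) → North
  N4 at 7 (w=9) → North
  N5 at 23 (w=8) → North
  N6 at 30 (w=70) → North
  N1 at 31 (w=100) → North
  N3 at 96 (w=400) → South
North captures 257; South captures 400.

257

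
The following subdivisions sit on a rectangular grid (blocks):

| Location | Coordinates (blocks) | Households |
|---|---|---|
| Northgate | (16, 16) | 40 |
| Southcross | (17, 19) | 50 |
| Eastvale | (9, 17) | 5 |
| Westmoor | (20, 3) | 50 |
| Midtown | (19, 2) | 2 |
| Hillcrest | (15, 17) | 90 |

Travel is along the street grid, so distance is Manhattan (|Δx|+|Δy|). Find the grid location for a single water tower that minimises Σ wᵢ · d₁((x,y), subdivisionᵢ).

(16, 17)

Manhattan distance separates: Σwᵢ(|x−xᵢ|+|y−yᵢ|) = Σwᵢ|x−xᵢ| + Σwᵢ|y−yᵢ|, so x and y are optimised independently as 1-D weighted medians.
Total weight W = 237; half = 118.5.
x-coordinate, sorted with cumulative weight:
  x=9 (Eastvale, w=5) cum 5
  x=15 (Hillcrest, w=90) cum 95
  x=16 (Northgate, w=40) cum 135  ← median
  x=17 (Southcross, w=50) cum 185
  x=19 (Midtown, w=2) cum 187
  x=20 (Westmoor, w=50) cum 237
⇒ x* = 16
y-coordinate, sorted with cumulative weight:
  y=2 (Midtown, w=2) cum 2
  y=3 (Westmoor, w=50) cum 52
  y=16 (Northgate, w=40) cum 92
  y=17 (Eastvale, w=5) cum 97
  y=17 (Hillcrest, w=90) cum 187  ← median
  y=19 (Southcross, w=50) cum 237
⇒ y* = 17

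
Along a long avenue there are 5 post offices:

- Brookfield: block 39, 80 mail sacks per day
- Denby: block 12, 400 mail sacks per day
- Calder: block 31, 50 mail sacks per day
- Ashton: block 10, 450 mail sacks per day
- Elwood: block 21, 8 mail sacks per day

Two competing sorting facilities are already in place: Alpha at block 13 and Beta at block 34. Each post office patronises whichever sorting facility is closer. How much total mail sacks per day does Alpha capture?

The indifferent point is the midpoint (13+34)/2 = 23.5; post offices left of it (closer to Alpha at 13) go to Alpha, those right go to Beta.
  Ashton at 10 (w=450) → Alpha
  Denby at 12 (w=400) → Alpha
  Elwood at 21 (w=8) → Alpha
  Calder at 31 (w=50) → Beta
  Brookfield at 39 (w=80) → Beta
Alpha captures 858; Beta captures 130.

858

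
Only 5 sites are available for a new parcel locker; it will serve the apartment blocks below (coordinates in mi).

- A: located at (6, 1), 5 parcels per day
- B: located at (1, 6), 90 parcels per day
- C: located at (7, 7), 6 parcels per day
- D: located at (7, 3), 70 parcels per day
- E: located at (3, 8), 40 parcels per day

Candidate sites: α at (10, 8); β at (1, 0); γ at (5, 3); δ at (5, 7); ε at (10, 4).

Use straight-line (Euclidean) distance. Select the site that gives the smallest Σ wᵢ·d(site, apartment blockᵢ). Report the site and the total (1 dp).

Total weighted distance at each candidate:
  α (10, 8): total = 1577.2
  β (1, 0): total = 1420.2
  γ (5, 3): total = 843.4
  δ (5, 7): total = 816.0
  ε (10, 4): total = 1424.1
Minimum is at δ with total 816.0 mi.

δ, total 816.0 mi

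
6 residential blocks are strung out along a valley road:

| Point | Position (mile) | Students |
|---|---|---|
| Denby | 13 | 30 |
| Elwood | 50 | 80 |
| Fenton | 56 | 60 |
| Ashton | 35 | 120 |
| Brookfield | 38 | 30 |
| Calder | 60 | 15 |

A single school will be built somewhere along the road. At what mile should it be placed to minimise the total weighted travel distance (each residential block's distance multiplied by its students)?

For a sum of weighted absolute distances on a line, the optimum is the weighted median (not the mean). Total weight W = 335; half-weight = 167.5.
Sort by position and accumulate weight:
  mile 13 (Denby, w=30) → cum 30
  mile 35 (Ashton, w=120) → cum 150
  mile 38 (Brookfield, w=30) → cum 180  ≥ 167.5 → median here
  mile 50 (Elwood, w=80) → cum 260
  mile 56 (Fenton, w=60) → cum 320
  mile 60 (Calder, w=15) → cum 335
Optimal location: mile 38.

x = 38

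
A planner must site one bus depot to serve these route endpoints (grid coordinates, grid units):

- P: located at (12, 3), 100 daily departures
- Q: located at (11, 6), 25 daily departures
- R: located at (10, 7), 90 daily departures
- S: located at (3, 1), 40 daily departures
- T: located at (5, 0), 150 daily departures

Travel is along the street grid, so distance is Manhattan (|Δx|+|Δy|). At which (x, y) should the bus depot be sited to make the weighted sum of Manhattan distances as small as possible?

Manhattan distance separates: Σwᵢ(|x−xᵢ|+|y−yᵢ|) = Σwᵢ|x−xᵢ| + Σwᵢ|y−yᵢ|, so x and y are optimised independently as 1-D weighted medians.
Total weight W = 405; half = 202.5.
x-coordinate, sorted with cumulative weight:
  x=3 (S, w=40) cum 40
  x=5 (T, w=150) cum 190
  x=10 (R, w=90) cum 280  ← median
  x=11 (Q, w=25) cum 305
  x=12 (P, w=100) cum 405
⇒ x* = 10
y-coordinate, sorted with cumulative weight:
  y=0 (T, w=150) cum 150
  y=1 (S, w=40) cum 190
  y=3 (P, w=100) cum 290  ← median
  y=6 (Q, w=25) cum 315
  y=7 (R, w=90) cum 405
⇒ y* = 3

(10, 3)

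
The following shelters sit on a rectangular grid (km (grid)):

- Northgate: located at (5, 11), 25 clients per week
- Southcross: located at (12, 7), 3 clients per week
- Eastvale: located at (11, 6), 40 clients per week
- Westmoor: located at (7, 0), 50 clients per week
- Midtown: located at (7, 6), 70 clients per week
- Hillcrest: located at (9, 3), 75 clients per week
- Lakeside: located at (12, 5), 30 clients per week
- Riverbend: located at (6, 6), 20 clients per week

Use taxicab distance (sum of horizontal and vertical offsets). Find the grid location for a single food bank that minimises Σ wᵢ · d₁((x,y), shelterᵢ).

Manhattan distance separates: Σwᵢ(|x−xᵢ|+|y−yᵢ|) = Σwᵢ|x−xᵢ| + Σwᵢ|y−yᵢ|, so x and y are optimised independently as 1-D weighted medians.
Total weight W = 313; half = 156.5.
x-coordinate, sorted with cumulative weight:
  x=5 (Northgate, w=25) cum 25
  x=6 (Riverbend, w=20) cum 45
  x=7 (Westmoor, w=50) cum 95
  x=7 (Midtown, w=70) cum 165  ← median
  x=9 (Hillcrest, w=75) cum 240
  x=11 (Eastvale, w=40) cum 280
  x=12 (Southcross, w=3) cum 283
  x=12 (Lakeside, w=30) cum 313
⇒ x* = 7
y-coordinate, sorted with cumulative weight:
  y=0 (Westmoor, w=50) cum 50
  y=3 (Hillcrest, w=75) cum 125
  y=5 (Lakeside, w=30) cum 155
  y=6 (Eastvale, w=40) cum 195  ← median
  y=6 (Midtown, w=70) cum 265
  y=6 (Riverbend, w=20) cum 285
  y=7 (Southcross, w=3) cum 288
  y=11 (Northgate, w=25) cum 313
⇒ y* = 6

(7, 6)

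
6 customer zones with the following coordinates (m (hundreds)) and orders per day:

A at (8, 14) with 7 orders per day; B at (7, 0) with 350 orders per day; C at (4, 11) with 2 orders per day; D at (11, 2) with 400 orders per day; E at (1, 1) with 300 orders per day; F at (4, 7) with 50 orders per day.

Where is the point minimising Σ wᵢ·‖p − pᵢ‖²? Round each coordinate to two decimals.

The minimiser of Σwᵢ‖p−pᵢ‖² is the weighted centroid p* = (Σwᵢpᵢ)/(Σwᵢ).
Σwᵢ = 1109.
Σwᵢxᵢ = 7·8 + 350·7 + 2·4 + 400·11 + 300·1 + 50·4 = 7414.
Σwᵢyᵢ = 7·14 + 350·0 + 2·11 + 400·2 + 300·1 + 50·7 = 1570.
x* = 7414/1109 = 6.69, y* = 1570/1109 = 1.42.

(6.69, 1.42)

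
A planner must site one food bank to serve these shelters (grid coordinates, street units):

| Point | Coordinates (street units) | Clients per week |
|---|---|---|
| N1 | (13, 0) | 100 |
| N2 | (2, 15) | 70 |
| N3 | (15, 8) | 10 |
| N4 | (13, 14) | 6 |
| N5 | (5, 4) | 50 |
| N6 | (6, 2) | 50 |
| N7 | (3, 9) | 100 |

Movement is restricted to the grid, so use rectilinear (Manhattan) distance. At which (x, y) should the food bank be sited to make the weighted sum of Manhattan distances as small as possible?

Manhattan distance separates: Σwᵢ(|x−xᵢ|+|y−yᵢ|) = Σwᵢ|x−xᵢ| + Σwᵢ|y−yᵢ|, so x and y are optimised independently as 1-D weighted medians.
Total weight W = 386; half = 193.
x-coordinate, sorted with cumulative weight:
  x=2 (N2, w=70) cum 70
  x=3 (N7, w=100) cum 170
  x=5 (N5, w=50) cum 220  ← median
  x=6 (N6, w=50) cum 270
  x=13 (N1, w=100) cum 370
  x=13 (N4, w=6) cum 376
  x=15 (N3, w=10) cum 386
⇒ x* = 5
y-coordinate, sorted with cumulative weight:
  y=0 (N1, w=100) cum 100
  y=2 (N6, w=50) cum 150
  y=4 (N5, w=50) cum 200  ← median
  y=8 (N3, w=10) cum 210
  y=9 (N7, w=100) cum 310
  y=14 (N4, w=6) cum 316
  y=15 (N2, w=70) cum 386
⇒ y* = 4

(5, 4)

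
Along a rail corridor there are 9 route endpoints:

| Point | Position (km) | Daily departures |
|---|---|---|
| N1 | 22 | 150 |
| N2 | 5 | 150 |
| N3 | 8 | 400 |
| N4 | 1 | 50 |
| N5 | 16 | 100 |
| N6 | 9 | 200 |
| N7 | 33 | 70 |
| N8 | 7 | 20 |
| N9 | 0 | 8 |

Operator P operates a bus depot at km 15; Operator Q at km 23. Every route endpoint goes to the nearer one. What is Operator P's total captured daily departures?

928

The indifferent point is the midpoint (15+23)/2 = 19; route endpoints left of it (closer to Operator P at 15) go to Operator P, those right go to Operator Q.
  N9 at 0 (w=8) → Operator P
  N4 at 1 (w=50) → Operator P
  N2 at 5 (w=150) → Operator P
  N8 at 7 (w=20) → Operator P
  N3 at 8 (w=400) → Operator P
  N6 at 9 (w=200) → Operator P
  N5 at 16 (w=100) → Operator P
  N1 at 22 (w=150) → Operator Q
  N7 at 33 (w=70) → Operator Q
Operator P captures 928; Operator Q captures 220.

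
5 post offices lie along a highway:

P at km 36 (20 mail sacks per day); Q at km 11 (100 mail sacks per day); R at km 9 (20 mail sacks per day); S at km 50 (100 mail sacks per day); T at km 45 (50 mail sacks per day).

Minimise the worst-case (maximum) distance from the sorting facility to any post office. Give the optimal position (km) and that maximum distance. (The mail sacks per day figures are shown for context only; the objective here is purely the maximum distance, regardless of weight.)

location 29.5, max distance 20.5

The 1-center on a line is the midpoint of the two extreme points: leftmost at 9, rightmost at 50.
Optimal location = (9 + 50)/2 = 29.5; maximum distance = (50 − 9)/2 = 20.5.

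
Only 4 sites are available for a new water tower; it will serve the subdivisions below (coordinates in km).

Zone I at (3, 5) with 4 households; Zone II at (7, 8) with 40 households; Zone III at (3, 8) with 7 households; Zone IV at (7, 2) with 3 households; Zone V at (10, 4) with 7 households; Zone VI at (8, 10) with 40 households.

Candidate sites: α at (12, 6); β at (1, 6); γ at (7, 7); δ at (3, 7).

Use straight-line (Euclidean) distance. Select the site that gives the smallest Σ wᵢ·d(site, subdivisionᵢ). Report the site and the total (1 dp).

γ, total 257.9 km

Total weighted distance at each candidate:
  α (12, 6): total = 581.4
  β (1, 6): total = 690.4
  γ (7, 7): total = 257.9
  δ (3, 7): total = 485.7
Minimum is at γ with total 257.9 km.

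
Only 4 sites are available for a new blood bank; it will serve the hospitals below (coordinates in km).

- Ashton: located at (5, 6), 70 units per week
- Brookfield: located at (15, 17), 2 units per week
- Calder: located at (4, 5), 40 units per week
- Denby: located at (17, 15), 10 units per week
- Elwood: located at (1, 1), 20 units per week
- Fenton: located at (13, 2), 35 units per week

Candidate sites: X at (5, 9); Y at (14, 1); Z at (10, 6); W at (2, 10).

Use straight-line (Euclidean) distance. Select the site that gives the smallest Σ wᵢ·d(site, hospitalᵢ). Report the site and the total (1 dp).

Total weighted distance at each candidate:
  X (5, 9): total = 1085.6
  Y (14, 1): total = 1636.2
  Z (10, 6): total = 1112.4
  W (2, 10): total = 1410.2
Minimum is at X with total 1085.6 km.

X, total 1085.6 km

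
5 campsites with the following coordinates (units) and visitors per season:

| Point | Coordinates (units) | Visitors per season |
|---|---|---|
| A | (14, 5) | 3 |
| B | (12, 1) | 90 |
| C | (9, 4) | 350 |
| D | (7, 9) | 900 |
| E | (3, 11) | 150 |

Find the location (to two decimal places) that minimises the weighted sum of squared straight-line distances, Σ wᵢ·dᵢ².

(7.38, 7.54)

The minimiser of Σwᵢ‖p−pᵢ‖² is the weighted centroid p* = (Σwᵢpᵢ)/(Σwᵢ).
Σwᵢ = 1493.
Σwᵢxᵢ = 3·14 + 90·12 + 350·9 + 900·7 + 150·3 = 11022.
Σwᵢyᵢ = 3·5 + 90·1 + 350·4 + 900·9 + 150·11 = 11255.
x* = 11022/1493 = 7.38, y* = 11255/1493 = 7.54.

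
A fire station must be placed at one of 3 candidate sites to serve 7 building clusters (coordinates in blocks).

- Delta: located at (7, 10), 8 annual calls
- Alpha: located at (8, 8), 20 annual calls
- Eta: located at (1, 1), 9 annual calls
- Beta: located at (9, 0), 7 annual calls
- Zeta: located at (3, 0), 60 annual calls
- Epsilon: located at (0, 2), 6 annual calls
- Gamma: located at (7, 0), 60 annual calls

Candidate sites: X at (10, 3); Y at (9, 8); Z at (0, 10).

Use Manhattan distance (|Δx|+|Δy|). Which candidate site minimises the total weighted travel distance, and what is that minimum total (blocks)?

X, total 1373 blocks

Total weighted distance at each candidate:
  X (10, 3): total = 1373
  Y (9, 8): total = 1773
  Z (0, 10): total = 2327
Minimum is at X with total 1373 blocks.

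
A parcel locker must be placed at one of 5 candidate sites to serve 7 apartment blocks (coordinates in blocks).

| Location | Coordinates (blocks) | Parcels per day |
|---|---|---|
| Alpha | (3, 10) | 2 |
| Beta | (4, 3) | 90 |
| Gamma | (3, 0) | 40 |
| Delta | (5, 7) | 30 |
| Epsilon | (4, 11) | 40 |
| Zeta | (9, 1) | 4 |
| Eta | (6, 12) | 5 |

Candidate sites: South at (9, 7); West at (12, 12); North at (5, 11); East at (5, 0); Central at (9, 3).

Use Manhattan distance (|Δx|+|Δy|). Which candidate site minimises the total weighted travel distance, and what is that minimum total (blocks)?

Total weighted distance at each candidate:
  South (9, 7): total = 1892
  West (12, 12): total = 3198
  North (5, 11): total = 1562
  East (5, 0): total = 1239
  Central (9, 3): total = 1664
Minimum is at East with total 1239 blocks.

East, total 1239 blocks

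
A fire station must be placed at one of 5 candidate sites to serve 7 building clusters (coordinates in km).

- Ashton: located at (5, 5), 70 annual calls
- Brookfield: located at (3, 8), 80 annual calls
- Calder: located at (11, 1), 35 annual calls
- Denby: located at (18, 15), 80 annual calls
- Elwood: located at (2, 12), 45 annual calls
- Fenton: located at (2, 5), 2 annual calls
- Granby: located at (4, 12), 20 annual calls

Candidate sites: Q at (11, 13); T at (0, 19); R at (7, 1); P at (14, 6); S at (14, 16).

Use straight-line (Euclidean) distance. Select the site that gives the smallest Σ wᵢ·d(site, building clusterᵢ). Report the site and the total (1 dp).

Total weighted distance at each candidate:
  Q (11, 13): total = 3030.1
  T (0, 19): total = 4683.4
  R (7, 1): total = 3307.0
  P (14, 6): total = 3381.4
  S (14, 16): total = 3765.4
Minimum is at Q with total 3030.1 km.

Q, total 3030.1 km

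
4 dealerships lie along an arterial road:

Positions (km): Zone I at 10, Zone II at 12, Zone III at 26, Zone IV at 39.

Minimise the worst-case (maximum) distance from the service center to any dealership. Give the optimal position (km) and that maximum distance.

The 1-center on a line is the midpoint of the two extreme points: leftmost at 10, rightmost at 39.
Optimal location = (10 + 39)/2 = 24.5; maximum distance = (39 − 10)/2 = 14.5.

location 24.5, max distance 14.5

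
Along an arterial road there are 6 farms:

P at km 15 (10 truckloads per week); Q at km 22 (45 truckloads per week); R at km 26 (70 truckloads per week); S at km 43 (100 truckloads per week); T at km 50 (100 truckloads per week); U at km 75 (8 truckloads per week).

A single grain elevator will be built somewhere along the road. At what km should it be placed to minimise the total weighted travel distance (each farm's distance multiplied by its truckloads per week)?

For a sum of weighted absolute distances on a line, the optimum is the weighted median (not the mean). Total weight W = 333; half-weight = 166.5.
Sort by position and accumulate weight:
  km 15 (P, w=10) → cum 10
  km 22 (Q, w=45) → cum 55
  km 26 (R, w=70) → cum 125
  km 43 (S, w=100) → cum 225  ≥ 166.5 → median here
  km 50 (T, w=100) → cum 325
  km 75 (U, w=8) → cum 333
Optimal location: km 43.

x = 43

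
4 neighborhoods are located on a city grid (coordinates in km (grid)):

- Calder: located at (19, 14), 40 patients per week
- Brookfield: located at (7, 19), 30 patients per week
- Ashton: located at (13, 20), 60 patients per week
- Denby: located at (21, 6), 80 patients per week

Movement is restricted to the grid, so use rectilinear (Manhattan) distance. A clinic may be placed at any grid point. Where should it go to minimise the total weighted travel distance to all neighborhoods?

Manhattan distance separates: Σwᵢ(|x−xᵢ|+|y−yᵢ|) = Σwᵢ|x−xᵢ| + Σwᵢ|y−yᵢ|, so x and y are optimised independently as 1-D weighted medians.
Total weight W = 210; half = 105.
x-coordinate, sorted with cumulative weight:
  x=7 (Brookfield, w=30) cum 30
  x=13 (Ashton, w=60) cum 90
  x=19 (Calder, w=40) cum 130  ← median
  x=21 (Denby, w=80) cum 210
⇒ x* = 19
y-coordinate, sorted with cumulative weight:
  y=6 (Denby, w=80) cum 80
  y=14 (Calder, w=40) cum 120  ← median
  y=19 (Brookfield, w=30) cum 150
  y=20 (Ashton, w=60) cum 210
⇒ y* = 14

(19, 14)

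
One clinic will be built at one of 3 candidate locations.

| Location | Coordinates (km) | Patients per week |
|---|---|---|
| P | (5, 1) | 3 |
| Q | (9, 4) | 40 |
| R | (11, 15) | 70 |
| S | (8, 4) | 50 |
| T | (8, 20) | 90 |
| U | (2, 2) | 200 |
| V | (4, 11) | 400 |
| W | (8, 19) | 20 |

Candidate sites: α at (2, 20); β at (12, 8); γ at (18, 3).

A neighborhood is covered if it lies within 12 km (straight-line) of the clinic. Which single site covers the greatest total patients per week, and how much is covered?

β, covering 783

Coverage radius r = 12 km; a point is covered iff (Δx)²+(Δy)² ≤ 12² = 144.
  α (2, 20): covers {R, T, V, W} → 580
  β (12, 8): covers {P, Q, R, S, U, V, W} → 783
  γ (18, 3): covers {Q, S} → 90
Maximum coverage at β: 783 patients per week.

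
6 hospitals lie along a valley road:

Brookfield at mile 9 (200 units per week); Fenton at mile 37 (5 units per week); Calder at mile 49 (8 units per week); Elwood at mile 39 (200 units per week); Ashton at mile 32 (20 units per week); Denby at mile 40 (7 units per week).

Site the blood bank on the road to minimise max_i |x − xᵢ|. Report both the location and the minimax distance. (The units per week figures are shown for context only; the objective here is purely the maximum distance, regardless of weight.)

The 1-center on a line is the midpoint of the two extreme points: leftmost at 9, rightmost at 49.
Optimal location = (9 + 49)/2 = 29; maximum distance = (49 − 9)/2 = 20.

location 29, max distance 20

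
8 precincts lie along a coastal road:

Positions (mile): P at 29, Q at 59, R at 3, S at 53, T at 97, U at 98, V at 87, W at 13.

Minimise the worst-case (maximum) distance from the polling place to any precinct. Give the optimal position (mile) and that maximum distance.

The 1-center on a line is the midpoint of the two extreme points: leftmost at 3, rightmost at 98.
Optimal location = (3 + 98)/2 = 50.5; maximum distance = (98 − 3)/2 = 47.5.

location 50.5, max distance 47.5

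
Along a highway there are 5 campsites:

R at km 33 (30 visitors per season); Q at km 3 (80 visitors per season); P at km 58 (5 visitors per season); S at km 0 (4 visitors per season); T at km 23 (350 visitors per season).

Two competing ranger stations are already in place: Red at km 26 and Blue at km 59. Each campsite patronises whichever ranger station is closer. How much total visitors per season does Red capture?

The indifferent point is the midpoint (26+59)/2 = 42.5; campsites left of it (closer to Red at 26) go to Red, those right go to Blue.
  S at 0 (w=4) → Red
  Q at 3 (w=80) → Red
  T at 23 (w=350) → Red
  R at 33 (w=30) → Red
  P at 58 (w=5) → Blue
Red captures 464; Blue captures 5.

464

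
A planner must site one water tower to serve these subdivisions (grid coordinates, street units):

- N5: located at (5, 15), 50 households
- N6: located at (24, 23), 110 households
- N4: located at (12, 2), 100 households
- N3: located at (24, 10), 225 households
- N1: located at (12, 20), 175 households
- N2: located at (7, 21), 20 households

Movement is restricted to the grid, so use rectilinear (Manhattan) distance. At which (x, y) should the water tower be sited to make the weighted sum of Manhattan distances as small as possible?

(12, 15)

Manhattan distance separates: Σwᵢ(|x−xᵢ|+|y−yᵢ|) = Σwᵢ|x−xᵢ| + Σwᵢ|y−yᵢ|, so x and y are optimised independently as 1-D weighted medians.
Total weight W = 680; half = 340.
x-coordinate, sorted with cumulative weight:
  x=5 (N5, w=50) cum 50
  x=7 (N2, w=20) cum 70
  x=12 (N4, w=100) cum 170
  x=12 (N1, w=175) cum 345  ← median
  x=24 (N6, w=110) cum 455
  x=24 (N3, w=225) cum 680
⇒ x* = 12
y-coordinate, sorted with cumulative weight:
  y=2 (N4, w=100) cum 100
  y=10 (N3, w=225) cum 325
  y=15 (N5, w=50) cum 375  ← median
  y=20 (N1, w=175) cum 550
  y=21 (N2, w=20) cum 570
  y=23 (N6, w=110) cum 680
⇒ y* = 15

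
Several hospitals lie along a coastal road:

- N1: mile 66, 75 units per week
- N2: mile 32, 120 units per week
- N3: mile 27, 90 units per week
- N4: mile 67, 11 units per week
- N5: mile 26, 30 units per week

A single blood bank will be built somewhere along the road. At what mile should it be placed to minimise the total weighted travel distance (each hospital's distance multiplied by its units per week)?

For a sum of weighted absolute distances on a line, the optimum is the weighted median (not the mean). Total weight W = 326; half-weight = 163.
Sort by position and accumulate weight:
  mile 26 (N5, w=30) → cum 30
  mile 27 (N3, w=90) → cum 120
  mile 32 (N2, w=120) → cum 240  ≥ 163 → median here
  mile 66 (N1, w=75) → cum 315
  mile 67 (N4, w=11) → cum 326
Optimal location: mile 32.

x = 32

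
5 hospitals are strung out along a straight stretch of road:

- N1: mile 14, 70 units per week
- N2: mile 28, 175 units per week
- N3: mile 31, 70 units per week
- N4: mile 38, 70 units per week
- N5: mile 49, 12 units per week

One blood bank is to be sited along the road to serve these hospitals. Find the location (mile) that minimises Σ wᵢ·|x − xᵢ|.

For a sum of weighted absolute distances on a line, the optimum is the weighted median (not the mean). Total weight W = 397; half-weight = 198.5.
Sort by position and accumulate weight:
  mile 14 (N1, w=70) → cum 70
  mile 28 (N2, w=175) → cum 245  ≥ 198.5 → median here
  mile 31 (N3, w=70) → cum 315
  mile 38 (N4, w=70) → cum 385
  mile 49 (N5, w=12) → cum 397
Optimal location: mile 28.

x = 28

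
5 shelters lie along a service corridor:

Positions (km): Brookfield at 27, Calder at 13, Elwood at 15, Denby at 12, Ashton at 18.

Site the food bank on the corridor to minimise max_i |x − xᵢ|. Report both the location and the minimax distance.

The 1-center on a line is the midpoint of the two extreme points: leftmost at 12, rightmost at 27.
Optimal location = (12 + 27)/2 = 19.5; maximum distance = (27 − 12)/2 = 7.5.

location 19.5, max distance 7.5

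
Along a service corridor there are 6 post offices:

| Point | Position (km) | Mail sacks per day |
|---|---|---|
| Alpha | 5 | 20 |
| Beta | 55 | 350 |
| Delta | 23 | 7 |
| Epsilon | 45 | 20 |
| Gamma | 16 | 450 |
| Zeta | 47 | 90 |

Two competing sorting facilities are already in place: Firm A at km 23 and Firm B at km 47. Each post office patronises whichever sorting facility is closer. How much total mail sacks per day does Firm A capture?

477

The indifferent point is the midpoint (23+47)/2 = 35; post offices left of it (closer to Firm A at 23) go to Firm A, those right go to Firm B.
  Alpha at 5 (w=20) → Firm A
  Gamma at 16 (w=450) → Firm A
  Delta at 23 (w=7) → Firm A
  Epsilon at 45 (w=20) → Firm B
  Zeta at 47 (w=90) → Firm B
  Beta at 55 (w=350) → Firm B
Firm A captures 477; Firm B captures 460.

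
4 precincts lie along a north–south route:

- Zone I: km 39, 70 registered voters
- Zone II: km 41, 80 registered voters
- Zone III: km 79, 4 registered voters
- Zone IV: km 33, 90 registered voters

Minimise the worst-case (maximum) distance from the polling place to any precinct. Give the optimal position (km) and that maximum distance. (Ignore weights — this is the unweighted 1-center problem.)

location 56, max distance 23

The 1-center on a line is the midpoint of the two extreme points: leftmost at 33, rightmost at 79.
Optimal location = (33 + 79)/2 = 56; maximum distance = (79 − 33)/2 = 23.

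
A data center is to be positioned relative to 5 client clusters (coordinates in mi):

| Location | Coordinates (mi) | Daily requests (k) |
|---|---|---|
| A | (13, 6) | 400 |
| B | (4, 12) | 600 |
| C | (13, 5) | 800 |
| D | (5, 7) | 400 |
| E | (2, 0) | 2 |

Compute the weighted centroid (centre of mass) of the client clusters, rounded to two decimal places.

The minimiser of Σwᵢ‖p−pᵢ‖² is the weighted centroid p* = (Σwᵢpᵢ)/(Σwᵢ).
Σwᵢ = 2202.
Σwᵢxᵢ = 400·13 + 600·4 + 800·13 + 400·5 + 2·2 = 20004.
Σwᵢyᵢ = 400·6 + 600·12 + 800·5 + 400·7 + 2·0 = 16400.
x* = 20004/2202 = 9.08, y* = 16400/2202 = 7.45.

(9.08, 7.45)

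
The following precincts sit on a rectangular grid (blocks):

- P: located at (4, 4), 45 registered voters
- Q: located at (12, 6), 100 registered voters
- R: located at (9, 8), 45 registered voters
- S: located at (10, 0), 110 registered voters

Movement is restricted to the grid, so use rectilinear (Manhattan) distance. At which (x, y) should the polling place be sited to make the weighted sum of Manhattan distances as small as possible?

(10, 4)

Manhattan distance separates: Σwᵢ(|x−xᵢ|+|y−yᵢ|) = Σwᵢ|x−xᵢ| + Σwᵢ|y−yᵢ|, so x and y are optimised independently as 1-D weighted medians.
Total weight W = 300; half = 150.
x-coordinate, sorted with cumulative weight:
  x=4 (P, w=45) cum 45
  x=9 (R, w=45) cum 90
  x=10 (S, w=110) cum 200  ← median
  x=12 (Q, w=100) cum 300
⇒ x* = 10
y-coordinate, sorted with cumulative weight:
  y=0 (S, w=110) cum 110
  y=4 (P, w=45) cum 155  ← median
  y=6 (Q, w=100) cum 255
  y=8 (R, w=45) cum 300
⇒ y* = 4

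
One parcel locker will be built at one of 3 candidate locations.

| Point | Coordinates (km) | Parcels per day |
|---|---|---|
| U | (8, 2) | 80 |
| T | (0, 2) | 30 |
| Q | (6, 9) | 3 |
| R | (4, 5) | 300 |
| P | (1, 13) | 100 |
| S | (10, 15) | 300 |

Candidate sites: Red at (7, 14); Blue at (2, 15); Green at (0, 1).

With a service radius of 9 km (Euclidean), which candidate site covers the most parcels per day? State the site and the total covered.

Coverage radius r = 9 km; a point is covered iff (Δx)²+(Δy)² ≤ 9² = 81.
  Red (7, 14): covers {Q, P, S} → 403
  Blue (2, 15): covers {Q, P, S} → 403
  Green (0, 1): covers {U, T, R} → 410
Maximum coverage at Green: 410 parcels per day.

Green, covering 410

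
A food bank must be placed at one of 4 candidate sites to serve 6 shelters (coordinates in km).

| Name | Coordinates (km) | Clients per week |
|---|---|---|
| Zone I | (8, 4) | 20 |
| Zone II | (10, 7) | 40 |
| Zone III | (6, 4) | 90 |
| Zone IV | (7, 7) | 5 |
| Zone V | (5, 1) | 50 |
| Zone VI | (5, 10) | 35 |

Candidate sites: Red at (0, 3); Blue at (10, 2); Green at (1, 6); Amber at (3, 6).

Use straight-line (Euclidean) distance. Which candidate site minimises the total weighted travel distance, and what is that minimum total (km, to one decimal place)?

Amber, total 1161.4 km

Total weighted distance at each candidate:
  Red (0, 3): total = 1750.2
  Blue (10, 2): total = 1273.4
  Green (1, 6): total = 1541.0
  Amber (3, 6): total = 1161.4
Minimum is at Amber with total 1161.4 km.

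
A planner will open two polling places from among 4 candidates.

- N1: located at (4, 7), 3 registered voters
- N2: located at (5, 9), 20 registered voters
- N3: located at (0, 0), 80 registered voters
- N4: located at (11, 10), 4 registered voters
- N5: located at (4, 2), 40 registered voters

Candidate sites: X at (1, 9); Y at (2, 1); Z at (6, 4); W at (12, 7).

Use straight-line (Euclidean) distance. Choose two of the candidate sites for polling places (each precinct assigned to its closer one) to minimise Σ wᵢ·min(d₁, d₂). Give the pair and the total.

{X, Y}, total 399.3

Evaluate every pair (each demand assigned to the nearer of the two):
  {X, Y}: total = 399.3
  {Y, Z}: total = 412.4
  {Y, W}: total = 445.6
  {X, Z}: total = 812.1
  {Z, W}: total = 815.5
  {X, W}: total = 1132.5
Best pair: {X, Y} with total 399.3.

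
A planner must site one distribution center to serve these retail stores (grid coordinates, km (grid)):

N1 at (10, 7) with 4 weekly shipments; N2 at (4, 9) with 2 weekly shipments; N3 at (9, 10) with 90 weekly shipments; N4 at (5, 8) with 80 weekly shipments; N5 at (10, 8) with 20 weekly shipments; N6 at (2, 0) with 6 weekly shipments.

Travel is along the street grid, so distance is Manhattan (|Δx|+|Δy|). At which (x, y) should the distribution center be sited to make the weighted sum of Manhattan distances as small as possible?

(9, 8)

Manhattan distance separates: Σwᵢ(|x−xᵢ|+|y−yᵢ|) = Σwᵢ|x−xᵢ| + Σwᵢ|y−yᵢ|, so x and y are optimised independently as 1-D weighted medians.
Total weight W = 202; half = 101.
x-coordinate, sorted with cumulative weight:
  x=2 (N6, w=6) cum 6
  x=4 (N2, w=2) cum 8
  x=5 (N4, w=80) cum 88
  x=9 (N3, w=90) cum 178  ← median
  x=10 (N1, w=4) cum 182
  x=10 (N5, w=20) cum 202
⇒ x* = 9
y-coordinate, sorted with cumulative weight:
  y=0 (N6, w=6) cum 6
  y=7 (N1, w=4) cum 10
  y=8 (N4, w=80) cum 90
  y=8 (N5, w=20) cum 110  ← median
  y=9 (N2, w=2) cum 112
  y=10 (N3, w=90) cum 202
⇒ y* = 8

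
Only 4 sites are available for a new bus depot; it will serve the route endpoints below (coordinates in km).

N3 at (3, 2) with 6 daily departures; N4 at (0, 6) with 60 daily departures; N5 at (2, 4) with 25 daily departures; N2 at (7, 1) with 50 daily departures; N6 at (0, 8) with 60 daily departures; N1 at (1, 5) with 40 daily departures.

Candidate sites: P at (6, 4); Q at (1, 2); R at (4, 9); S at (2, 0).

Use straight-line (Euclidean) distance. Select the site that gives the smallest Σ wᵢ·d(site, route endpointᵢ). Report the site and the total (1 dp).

Total weighted distance at each candidate:
  P (6, 4): total = 1295.8
  Q (1, 2): total = 1104.4
  R (4, 9): total = 1351.6
  S (2, 0): total = 1446.6
Minimum is at Q with total 1104.4 km.

Q, total 1104.4 km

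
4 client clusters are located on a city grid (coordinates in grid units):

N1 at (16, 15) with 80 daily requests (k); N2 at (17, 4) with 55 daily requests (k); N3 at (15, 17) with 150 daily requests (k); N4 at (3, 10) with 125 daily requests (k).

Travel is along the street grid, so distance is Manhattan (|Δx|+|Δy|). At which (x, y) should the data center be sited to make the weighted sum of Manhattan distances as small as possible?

Manhattan distance separates: Σwᵢ(|x−xᵢ|+|y−yᵢ|) = Σwᵢ|x−xᵢ| + Σwᵢ|y−yᵢ|, so x and y are optimised independently as 1-D weighted medians.
Total weight W = 410; half = 205.
x-coordinate, sorted with cumulative weight:
  x=3 (N4, w=125) cum 125
  x=15 (N3, w=150) cum 275  ← median
  x=16 (N1, w=80) cum 355
  x=17 (N2, w=55) cum 410
⇒ x* = 15
y-coordinate, sorted with cumulative weight:
  y=4 (N2, w=55) cum 55
  y=10 (N4, w=125) cum 180
  y=15 (N1, w=80) cum 260  ← median
  y=17 (N3, w=150) cum 410
⇒ y* = 15

(15, 15)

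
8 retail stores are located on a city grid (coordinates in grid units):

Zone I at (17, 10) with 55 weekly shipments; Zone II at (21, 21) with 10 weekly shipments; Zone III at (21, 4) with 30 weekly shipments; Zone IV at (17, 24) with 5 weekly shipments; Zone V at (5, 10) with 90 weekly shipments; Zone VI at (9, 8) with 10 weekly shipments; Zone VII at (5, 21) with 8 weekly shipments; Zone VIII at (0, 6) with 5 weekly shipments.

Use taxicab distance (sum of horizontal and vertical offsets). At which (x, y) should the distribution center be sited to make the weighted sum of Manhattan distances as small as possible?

Manhattan distance separates: Σwᵢ(|x−xᵢ|+|y−yᵢ|) = Σwᵢ|x−xᵢ| + Σwᵢ|y−yᵢ|, so x and y are optimised independently as 1-D weighted medians.
Total weight W = 213; half = 106.5.
x-coordinate, sorted with cumulative weight:
  x=0 (Zone VIII, w=5) cum 5
  x=5 (Zone V, w=90) cum 95
  x=5 (Zone VII, w=8) cum 103
  x=9 (Zone VI, w=10) cum 113  ← median
  x=17 (Zone I, w=55) cum 168
  x=17 (Zone IV, w=5) cum 173
  x=21 (Zone II, w=10) cum 183
  x=21 (Zone III, w=30) cum 213
⇒ x* = 9
y-coordinate, sorted with cumulative weight:
  y=4 (Zone III, w=30) cum 30
  y=6 (Zone VIII, w=5) cum 35
  y=8 (Zone VI, w=10) cum 45
  y=10 (Zone I, w=55) cum 100
  y=10 (Zone V, w=90) cum 190  ← median
  y=21 (Zone II, w=10) cum 200
  y=21 (Zone VII, w=8) cum 208
  y=24 (Zone IV, w=5) cum 213
⇒ y* = 10

(9, 10)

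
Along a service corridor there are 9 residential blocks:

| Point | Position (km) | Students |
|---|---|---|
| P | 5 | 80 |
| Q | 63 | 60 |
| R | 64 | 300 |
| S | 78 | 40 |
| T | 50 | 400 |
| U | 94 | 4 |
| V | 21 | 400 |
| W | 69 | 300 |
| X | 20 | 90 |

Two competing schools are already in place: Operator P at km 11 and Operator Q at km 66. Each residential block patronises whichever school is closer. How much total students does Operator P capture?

The indifferent point is the midpoint (11+66)/2 = 38.5; residential blocks left of it (closer to Operator P at 11) go to Operator P, those right go to Operator Q.
  P at 5 (w=80) → Operator P
  X at 20 (w=90) → Operator P
  V at 21 (w=400) → Operator P
  T at 50 (w=400) → Operator Q
  Q at 63 (w=60) → Operator Q
  R at 64 (w=300) → Operator Q
  W at 69 (w=300) → Operator Q
  S at 78 (w=40) → Operator Q
  U at 94 (w=4) → Operator Q
Operator P captures 570; Operator Q captures 1104.

570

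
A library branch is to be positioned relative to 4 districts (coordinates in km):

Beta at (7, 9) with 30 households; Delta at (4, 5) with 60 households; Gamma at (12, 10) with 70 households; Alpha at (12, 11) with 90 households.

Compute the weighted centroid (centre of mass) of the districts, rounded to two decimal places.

(9.48, 9.04)

The minimiser of Σwᵢ‖p−pᵢ‖² is the weighted centroid p* = (Σwᵢpᵢ)/(Σwᵢ).
Σwᵢ = 250.
Σwᵢxᵢ = 30·7 + 60·4 + 70·12 + 90·12 = 2370.
Σwᵢyᵢ = 30·9 + 60·5 + 70·10 + 90·11 = 2260.
x* = 2370/250 = 9.48, y* = 2260/250 = 9.04.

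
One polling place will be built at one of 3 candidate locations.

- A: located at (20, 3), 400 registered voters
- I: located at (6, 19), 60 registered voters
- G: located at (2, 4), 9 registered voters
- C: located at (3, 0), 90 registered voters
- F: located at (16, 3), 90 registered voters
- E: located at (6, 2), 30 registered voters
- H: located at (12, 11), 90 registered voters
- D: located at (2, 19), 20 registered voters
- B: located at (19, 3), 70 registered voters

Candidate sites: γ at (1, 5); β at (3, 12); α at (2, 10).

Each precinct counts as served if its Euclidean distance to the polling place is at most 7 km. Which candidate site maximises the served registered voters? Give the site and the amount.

Coverage radius r = 7 km; a point is covered iff (Δx)²+(Δy)² ≤ 7² = 49.
  γ (1, 5): covers {G, C, E} → 129
  β (3, 12): covers {none} → 0
  α (2, 10): covers {G} → 9
Maximum coverage at γ: 129 registered voters.

γ, covering 129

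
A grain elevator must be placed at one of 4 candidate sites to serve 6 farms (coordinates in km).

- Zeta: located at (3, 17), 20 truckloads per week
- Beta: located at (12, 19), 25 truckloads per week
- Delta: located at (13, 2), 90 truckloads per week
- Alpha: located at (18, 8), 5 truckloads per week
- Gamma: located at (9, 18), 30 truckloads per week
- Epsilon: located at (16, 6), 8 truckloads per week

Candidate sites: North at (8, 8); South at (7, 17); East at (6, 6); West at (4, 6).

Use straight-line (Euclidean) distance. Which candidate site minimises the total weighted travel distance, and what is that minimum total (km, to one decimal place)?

Total weighted distance at each candidate:
  North (8, 8): total = 1618.9
  South (7, 17): total = 1920.5
  East (6, 6): total = 1823.5
  West (4, 6): total = 2045.6
Minimum is at North with total 1618.9 km.

North, total 1618.9 km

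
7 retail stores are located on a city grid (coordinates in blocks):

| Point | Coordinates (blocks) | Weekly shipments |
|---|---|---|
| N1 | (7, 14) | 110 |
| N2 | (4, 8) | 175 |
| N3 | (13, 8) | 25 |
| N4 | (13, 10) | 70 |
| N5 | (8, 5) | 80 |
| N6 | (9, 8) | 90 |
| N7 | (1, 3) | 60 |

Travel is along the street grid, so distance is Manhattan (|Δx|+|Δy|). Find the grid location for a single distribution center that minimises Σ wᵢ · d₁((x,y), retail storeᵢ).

Manhattan distance separates: Σwᵢ(|x−xᵢ|+|y−yᵢ|) = Σwᵢ|x−xᵢ| + Σwᵢ|y−yᵢ|, so x and y are optimised independently as 1-D weighted medians.
Total weight W = 610; half = 305.
x-coordinate, sorted with cumulative weight:
  x=1 (N7, w=60) cum 60
  x=4 (N2, w=175) cum 235
  x=7 (N1, w=110) cum 345  ← median
  x=8 (N5, w=80) cum 425
  x=9 (N6, w=90) cum 515
  x=13 (N3, w=25) cum 540
  x=13 (N4, w=70) cum 610
⇒ x* = 7
y-coordinate, sorted with cumulative weight:
  y=3 (N7, w=60) cum 60
  y=5 (N5, w=80) cum 140
  y=8 (N2, w=175) cum 315  ← median
  y=8 (N3, w=25) cum 340
  y=8 (N6, w=90) cum 430
  y=10 (N4, w=70) cum 500
  y=14 (N1, w=110) cum 610
⇒ y* = 8

(7, 8)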